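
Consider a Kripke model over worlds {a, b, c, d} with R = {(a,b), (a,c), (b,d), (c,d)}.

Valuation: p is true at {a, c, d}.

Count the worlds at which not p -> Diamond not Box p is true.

3

a: not p is F, Diamond not Box p is F. ✓
b: not p is T, Diamond not Box p is F. ✗
c: not p is F, Diamond not Box p is F. ✓
d: not p is F, Diamond not Box p is F. ✓
Satisfying worlds: {a, c, d}.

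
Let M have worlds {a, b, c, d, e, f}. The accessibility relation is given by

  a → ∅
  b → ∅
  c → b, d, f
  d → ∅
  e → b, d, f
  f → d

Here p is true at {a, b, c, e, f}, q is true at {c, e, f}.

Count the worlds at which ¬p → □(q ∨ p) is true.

a: ¬p is F, □(q ∨ p) is T. ✓
b: ¬p is F, □(q ∨ p) is T. ✓
c: ¬p is F, □(q ∨ p) is F. ✓
d: ¬p is T, □(q ∨ p) is T. ✓
e: ¬p is F, □(q ∨ p) is F. ✓
f: ¬p is F, □(q ∨ p) is F. ✓
Satisfying worlds: {a, b, c, d, e, f}.

6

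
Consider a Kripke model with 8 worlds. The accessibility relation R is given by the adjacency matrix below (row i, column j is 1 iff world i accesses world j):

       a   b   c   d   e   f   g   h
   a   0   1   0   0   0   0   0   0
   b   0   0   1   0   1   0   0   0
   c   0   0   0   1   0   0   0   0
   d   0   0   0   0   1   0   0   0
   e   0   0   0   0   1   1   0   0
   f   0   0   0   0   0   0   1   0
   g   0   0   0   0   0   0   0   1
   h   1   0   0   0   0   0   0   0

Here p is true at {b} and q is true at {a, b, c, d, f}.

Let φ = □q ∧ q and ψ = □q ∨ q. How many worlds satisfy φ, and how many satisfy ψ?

For □q ∧ q:
a: □q is T, q is T. ✓
b: □q is F, q is T. ✗
c: □q is T, q is T. ✓
d: □q is F, q is T. ✗
e: □q is F, q is F. ✗
f: □q is F, q is T. ✗
g: □q is F, q is F. ✗
h: □q is T, q is F. ✗
— 2 worlds.
For □q ∨ q:
a: □q is T, q is T. ✓
b: □q is F, q is T. ✓
c: □q is T, q is T. ✓
d: □q is F, q is T. ✓
e: □q is F, q is F. ✗
f: □q is F, q is T. ✓
g: □q is F, q is F. ✗
h: □q is T, q is F. ✓
— 6 worlds.

2 and 6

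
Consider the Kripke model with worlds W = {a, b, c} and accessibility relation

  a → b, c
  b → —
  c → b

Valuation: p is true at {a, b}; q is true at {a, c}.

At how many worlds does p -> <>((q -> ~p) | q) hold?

a: p is T, <>((q -> ~p) | q) is T. ✓
b: p is T, <>((q -> ~p) | q) is F. ✗
c: p is F, <>((q -> ~p) | q) is T. ✓
Satisfying worlds: {a, c}.

2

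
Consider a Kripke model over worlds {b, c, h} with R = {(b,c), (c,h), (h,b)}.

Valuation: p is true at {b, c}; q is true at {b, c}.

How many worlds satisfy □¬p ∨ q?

b: □¬p is F, q is T. ✓
c: □¬p is T, q is T. ✓
h: □¬p is F, q is F. ✗
Satisfying worlds: {b, c}.

2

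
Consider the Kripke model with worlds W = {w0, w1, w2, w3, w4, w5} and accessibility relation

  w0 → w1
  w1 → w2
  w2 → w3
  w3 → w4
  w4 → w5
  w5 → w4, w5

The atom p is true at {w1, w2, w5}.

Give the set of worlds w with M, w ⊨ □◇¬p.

w0: successors {w1}; ◇¬p there: w1:F. ✗
w1: successors {w2}; ◇¬p there: w2:T. ✓
w2: successors {w3}; ◇¬p there: w3:T. ✓
w3: successors {w4}; ◇¬p there: w4:F. ✗
w4: successors {w5}; ◇¬p there: w5:T. ✓
w5: successors {w4, w5}; ◇¬p there: w4:F, w5:T. ✗

{w1, w2, w4}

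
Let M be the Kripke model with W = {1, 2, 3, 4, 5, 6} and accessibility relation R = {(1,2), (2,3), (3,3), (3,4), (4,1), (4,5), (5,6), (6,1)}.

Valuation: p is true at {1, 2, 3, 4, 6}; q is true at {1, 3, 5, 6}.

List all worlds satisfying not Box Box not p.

{1, 2, 3, 4, 5, 6}

1: Box Box not p is F. ✓
2: Box Box not p is F. ✓
3: Box Box not p is F. ✓
4: Box Box not p is F. ✓
5: Box Box not p is F. ✓
6: Box Box not p is F. ✓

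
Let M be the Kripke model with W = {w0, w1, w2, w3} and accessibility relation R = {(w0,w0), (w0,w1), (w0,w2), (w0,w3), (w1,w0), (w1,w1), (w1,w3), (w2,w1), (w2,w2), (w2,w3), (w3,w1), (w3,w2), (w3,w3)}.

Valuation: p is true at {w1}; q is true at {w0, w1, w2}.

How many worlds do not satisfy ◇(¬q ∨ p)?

w0: successors {w0, w1, w2, w3}; ¬q ∨ p there: w0:F, w1:T, w2:F, w3:T. ✓
w1: successors {w0, w1, w3}; ¬q ∨ p there: w0:F, w1:T, w3:T. ✓
w2: successors {w1, w2, w3}; ¬q ∨ p there: w1:T, w2:F, w3:T. ✓
w3: successors {w1, w2, w3}; ¬q ∨ p there: w1:T, w2:F, w3:T. ✓
Satisfying worlds: {w0, w1, w2, w3}.
So ◇(¬q ∨ p) fails at the other 0 worlds.

0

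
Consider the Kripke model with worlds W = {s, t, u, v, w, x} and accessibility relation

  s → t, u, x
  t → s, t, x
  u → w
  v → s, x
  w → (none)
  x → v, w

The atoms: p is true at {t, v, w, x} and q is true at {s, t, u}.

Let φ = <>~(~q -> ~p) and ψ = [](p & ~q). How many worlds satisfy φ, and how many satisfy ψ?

For <>~(~q -> ~p):
s: successors {t, u, x}; ~(~q -> ~p) there: t:F, u:F, x:T. ✓
t: successors {s, t, x}; ~(~q -> ~p) there: s:F, t:F, x:T. ✓
u: successors {w}; ~(~q -> ~p) there: w:T. ✓
v: successors {s, x}; ~(~q -> ~p) there: s:F, x:T. ✓
w: no successors, so <>~(~q -> ~p) fails. ✗
x: successors {v, w}; ~(~q -> ~p) there: v:T, w:T. ✓
— 5 worlds.
For [](p & ~q):
s: successors {t, u, x}; p & ~q there: t:F, u:F, x:T. ✗
t: successors {s, t, x}; p & ~q there: s:F, t:F, x:T. ✗
u: successors {w}; p & ~q there: w:T. ✓
v: successors {s, x}; p & ~q there: s:F, x:T. ✗
w: no successors, so [](p & ~q) holds vacuously. ✓
x: successors {v, w}; p & ~q there: v:T, w:T. ✓
— 3 worlds.

5 and 3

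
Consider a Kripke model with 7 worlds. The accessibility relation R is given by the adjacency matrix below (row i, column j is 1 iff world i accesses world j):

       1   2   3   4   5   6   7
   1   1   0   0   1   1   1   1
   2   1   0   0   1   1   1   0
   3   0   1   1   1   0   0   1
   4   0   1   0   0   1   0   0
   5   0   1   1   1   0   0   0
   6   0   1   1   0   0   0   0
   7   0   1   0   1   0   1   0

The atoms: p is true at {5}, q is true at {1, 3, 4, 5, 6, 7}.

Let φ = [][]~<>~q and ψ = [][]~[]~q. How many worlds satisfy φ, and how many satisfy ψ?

0 and 7

For [][]~<>~q:
1: successors {1, 4, 5, 6, 7}; []~<>~q there: 1:F, 4:F, 5:F, 6:F, 7:F. ✗
2: successors {1, 4, 5, 6}; []~<>~q there: 1:F, 4:F, 5:F, 6:F. ✗
3: successors {2, 3, 4, 7}; []~<>~q there: 2:F, 3:F, 4:F, 7:F. ✗
4: successors {2, 5}; []~<>~q there: 2:F, 5:F. ✗
5: successors {2, 3, 4}; []~<>~q there: 2:F, 3:F, 4:F. ✗
6: successors {2, 3}; []~<>~q there: 2:F, 3:F. ✗
7: successors {2, 4, 6}; []~<>~q there: 2:F, 4:F, 6:F. ✗
— 0 worlds.
For [][]~[]~q:
1: successors {1, 4, 5, 6, 7}; []~[]~q there: 1:T, 4:T, 5:T, 6:T, 7:T. ✓
2: successors {1, 4, 5, 6}; []~[]~q there: 1:T, 4:T, 5:T, 6:T. ✓
3: successors {2, 3, 4, 7}; []~[]~q there: 2:T, 3:T, 4:T, 7:T. ✓
4: successors {2, 5}; []~[]~q there: 2:T, 5:T. ✓
5: successors {2, 3, 4}; []~[]~q there: 2:T, 3:T, 4:T. ✓
6: successors {2, 3}; []~[]~q there: 2:T, 3:T. ✓
7: successors {2, 4, 6}; []~[]~q there: 2:T, 4:T, 6:T. ✓
— 7 worlds.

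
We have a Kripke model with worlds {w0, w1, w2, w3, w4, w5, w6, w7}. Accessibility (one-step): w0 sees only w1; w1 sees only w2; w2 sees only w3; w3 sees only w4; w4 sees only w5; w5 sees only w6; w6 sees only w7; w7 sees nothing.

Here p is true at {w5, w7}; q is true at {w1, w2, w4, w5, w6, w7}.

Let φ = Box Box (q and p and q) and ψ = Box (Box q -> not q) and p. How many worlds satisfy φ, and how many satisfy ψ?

4 and 1

For Box Box (q and p and q):
w0: successors {w1}; Box (q and p and q) there: w1:F. ✗
w1: successors {w2}; Box (q and p and q) there: w2:F. ✗
w2: successors {w3}; Box (q and p and q) there: w3:F. ✗
w3: successors {w4}; Box (q and p and q) there: w4:T. ✓
w4: successors {w5}; Box (q and p and q) there: w5:F. ✗
w5: successors {w6}; Box (q and p and q) there: w6:T. ✓
w6: successors {w7}; Box (q and p and q) there: w7:T. ✓
w7: no successors, so Box Box (q and p and q) holds vacuously. ✓
— 4 worlds.
For Box (Box q -> not q) and p:
w0: Box (Box q -> not q) is F, p is F. ✗
w1: Box (Box q -> not q) is T, p is F. ✗
w2: Box (Box q -> not q) is T, p is F. ✗
w3: Box (Box q -> not q) is F, p is F. ✗
w4: Box (Box q -> not q) is F, p is F. ✗
w5: Box (Box q -> not q) is F, p is T. ✗
w6: Box (Box q -> not q) is F, p is F. ✗
w7: Box (Box q -> not q) is T, p is T. ✓
— 1 world.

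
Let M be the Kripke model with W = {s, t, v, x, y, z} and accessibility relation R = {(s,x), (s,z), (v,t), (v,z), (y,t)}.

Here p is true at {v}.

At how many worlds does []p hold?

3

s: successors {x, z}; p there: x:F, z:F. ✗
t: no successors, so []p holds vacuously. ✓
v: successors {t, z}; p there: t:F, z:F. ✗
x: no successors, so []p holds vacuously. ✓
y: successors {t}; p there: t:F. ✗
z: no successors, so []p holds vacuously. ✓
Satisfying worlds: {t, x, z}.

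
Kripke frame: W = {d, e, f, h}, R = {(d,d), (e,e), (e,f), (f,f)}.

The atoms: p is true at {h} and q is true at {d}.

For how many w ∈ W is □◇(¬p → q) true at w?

d: successors {d}; ◇(¬p → q) there: d:T. ✓
e: successors {e, f}; ◇(¬p → q) there: e:F, f:F. ✗
f: successors {f}; ◇(¬p → q) there: f:F. ✗
h: no successors, so □◇(¬p → q) holds vacuously. ✓
Satisfying worlds: {d, h}.

2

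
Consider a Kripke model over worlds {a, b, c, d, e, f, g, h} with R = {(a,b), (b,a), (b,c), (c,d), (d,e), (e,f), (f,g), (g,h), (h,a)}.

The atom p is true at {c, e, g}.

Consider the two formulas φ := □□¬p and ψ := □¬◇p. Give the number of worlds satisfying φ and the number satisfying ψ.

5 and 5

For □□¬p:
a: successors {b}; □¬p there: b:F. ✗
b: successors {a, c}; □¬p there: a:T, c:T. ✓
c: successors {d}; □¬p there: d:F. ✗
d: successors {e}; □¬p there: e:T. ✓
e: successors {f}; □¬p there: f:F. ✗
f: successors {g}; □¬p there: g:T. ✓
g: successors {h}; □¬p there: h:T. ✓
h: successors {a}; □¬p there: a:T. ✓
— 5 worlds.
For □¬◇p:
a: successors {b}; ¬◇p there: b:F. ✗
b: successors {a, c}; ¬◇p there: a:T, c:T. ✓
c: successors {d}; ¬◇p there: d:F. ✗
d: successors {e}; ¬◇p there: e:T. ✓
e: successors {f}; ¬◇p there: f:F. ✗
f: successors {g}; ¬◇p there: g:T. ✓
g: successors {h}; ¬◇p there: h:T. ✓
h: successors {a}; ¬◇p there: a:T. ✓
— 5 worlds.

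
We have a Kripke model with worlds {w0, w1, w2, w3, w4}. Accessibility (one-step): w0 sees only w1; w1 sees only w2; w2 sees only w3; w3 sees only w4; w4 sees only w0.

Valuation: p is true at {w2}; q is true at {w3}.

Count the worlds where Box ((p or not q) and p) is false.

w0: successors {w1}; (p or not q) and p there: w1:F. ✗
w1: successors {w2}; (p or not q) and p there: w2:T. ✓
w2: successors {w3}; (p or not q) and p there: w3:F. ✗
w3: successors {w4}; (p or not q) and p there: w4:F. ✗
w4: successors {w0}; (p or not q) and p there: w0:F. ✗
Satisfying worlds: {w1}.
So Box ((p or not q) and p) fails at the other 4 worlds.

4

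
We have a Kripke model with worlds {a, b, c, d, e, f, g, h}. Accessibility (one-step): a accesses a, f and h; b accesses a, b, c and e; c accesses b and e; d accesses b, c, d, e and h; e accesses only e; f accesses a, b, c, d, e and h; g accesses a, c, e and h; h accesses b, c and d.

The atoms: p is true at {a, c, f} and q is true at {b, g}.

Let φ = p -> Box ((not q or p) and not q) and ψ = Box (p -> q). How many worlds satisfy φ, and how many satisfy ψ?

For p -> Box ((not q or p) and not q):
a: p is T, Box ((not q or p) and not q) is T. ✓
b: p is F, Box ((not q or p) and not q) is F. ✓
c: p is T, Box ((not q or p) and not q) is F. ✗
d: p is F, Box ((not q or p) and not q) is F. ✓
e: p is F, Box ((not q or p) and not q) is T. ✓
f: p is T, Box ((not q or p) and not q) is F. ✗
g: p is F, Box ((not q or p) and not q) is T. ✓
h: p is F, Box ((not q or p) and not q) is F. ✓
— 6 worlds.
For Box (p -> q):
a: successors {a, f, h}; p -> q there: a:F, f:F, h:T. ✗
b: successors {a, b, c, e}; p -> q there: a:F, b:T, c:F, e:T. ✗
c: successors {b, e}; p -> q there: b:T, e:T. ✓
d: successors {b, c, d, e, h}; p -> q there: b:T, c:F, d:T, e:T, h:T. ✗
e: successors {e}; p -> q there: e:T. ✓
f: successors {a, b, c, d, e, h}; p -> q there: a:F, b:T, c:F, d:T, e:T, h:T. ✗
g: successors {a, c, e, h}; p -> q there: a:F, c:F, e:T, h:T. ✗
h: successors {b, c, d}; p -> q there: b:T, c:F, d:T. ✗
— 2 worlds.

6 and 2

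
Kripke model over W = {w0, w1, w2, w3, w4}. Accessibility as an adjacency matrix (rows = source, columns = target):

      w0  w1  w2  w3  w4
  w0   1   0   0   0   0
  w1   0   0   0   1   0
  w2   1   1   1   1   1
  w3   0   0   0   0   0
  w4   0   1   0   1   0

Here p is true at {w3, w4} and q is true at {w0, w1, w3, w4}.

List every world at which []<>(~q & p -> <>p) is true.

w0: successors {w0}; <>(~q & p -> <>p) there: w0:T. ✓
w1: successors {w3}; <>(~q & p -> <>p) there: w3:F. ✗
w2: successors {w0, w1, w2, w3, w4}; <>(~q & p -> <>p) there: w0:T, w1:T, w2:T, w3:F, w4:T. ✗
w3: no successors, so []<>(~q & p -> <>p) holds vacuously. ✓
w4: successors {w1, w3}; <>(~q & p -> <>p) there: w1:T, w3:F. ✗

{w0, w3}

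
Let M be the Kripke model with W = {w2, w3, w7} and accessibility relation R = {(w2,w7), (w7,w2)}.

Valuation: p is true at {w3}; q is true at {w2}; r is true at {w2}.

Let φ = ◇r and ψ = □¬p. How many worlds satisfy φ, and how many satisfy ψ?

For ◇r:
w2: successors {w7}; r there: w7:F. ✗
w3: no successors, so ◇r fails. ✗
w7: successors {w2}; r there: w2:T. ✓
— 1 world.
For □¬p:
w2: successors {w7}; ¬p there: w7:T. ✓
w3: no successors, so □¬p holds vacuously. ✓
w7: successors {w2}; ¬p there: w2:T. ✓
— 3 worlds.

1 and 3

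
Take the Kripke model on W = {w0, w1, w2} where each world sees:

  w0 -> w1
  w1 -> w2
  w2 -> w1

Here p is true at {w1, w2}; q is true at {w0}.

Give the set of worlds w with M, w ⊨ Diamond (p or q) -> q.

{w0}

w0: Diamond (p or q) is T, q is T. ✓
w1: Diamond (p or q) is T, q is F. ✗
w2: Diamond (p or q) is T, q is F. ✗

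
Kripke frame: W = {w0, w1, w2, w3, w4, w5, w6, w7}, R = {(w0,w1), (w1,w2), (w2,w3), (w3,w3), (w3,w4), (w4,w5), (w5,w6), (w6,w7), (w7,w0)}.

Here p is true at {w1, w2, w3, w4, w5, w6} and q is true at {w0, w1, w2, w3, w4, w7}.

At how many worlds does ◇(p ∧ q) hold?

w0: successors {w1}; p ∧ q there: w1:T. ✓
w1: successors {w2}; p ∧ q there: w2:T. ✓
w2: successors {w3}; p ∧ q there: w3:T. ✓
w3: successors {w3, w4}; p ∧ q there: w3:T, w4:T. ✓
w4: successors {w5}; p ∧ q there: w5:F. ✗
w5: successors {w6}; p ∧ q there: w6:F. ✗
w6: successors {w7}; p ∧ q there: w7:F. ✗
w7: successors {w0}; p ∧ q there: w0:F. ✗
Satisfying worlds: {w0, w1, w2, w3}.

4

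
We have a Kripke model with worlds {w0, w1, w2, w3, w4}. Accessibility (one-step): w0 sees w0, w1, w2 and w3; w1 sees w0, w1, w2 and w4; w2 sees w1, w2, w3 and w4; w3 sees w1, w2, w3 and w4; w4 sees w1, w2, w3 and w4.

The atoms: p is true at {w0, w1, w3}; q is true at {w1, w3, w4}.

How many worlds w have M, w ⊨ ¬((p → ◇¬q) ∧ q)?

w0: (p → ◇¬q) ∧ q is F. ✓
w1: (p → ◇¬q) ∧ q is T. ✗
w2: (p → ◇¬q) ∧ q is F. ✓
w3: (p → ◇¬q) ∧ q is T. ✗
w4: (p → ◇¬q) ∧ q is T. ✗
Satisfying worlds: {w0, w2}.

2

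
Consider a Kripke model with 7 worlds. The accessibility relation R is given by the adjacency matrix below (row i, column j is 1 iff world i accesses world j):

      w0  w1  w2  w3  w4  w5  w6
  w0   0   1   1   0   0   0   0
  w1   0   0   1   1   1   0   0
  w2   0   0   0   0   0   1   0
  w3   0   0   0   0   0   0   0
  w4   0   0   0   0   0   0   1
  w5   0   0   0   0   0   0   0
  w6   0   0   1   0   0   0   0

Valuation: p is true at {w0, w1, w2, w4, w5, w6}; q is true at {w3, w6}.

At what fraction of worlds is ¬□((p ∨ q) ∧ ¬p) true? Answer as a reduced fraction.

w0: □((p ∨ q) ∧ ¬p) is F. ✓
w1: □((p ∨ q) ∧ ¬p) is F. ✓
w2: □((p ∨ q) ∧ ¬p) is F. ✓
w3: □((p ∨ q) ∧ ¬p) is T. ✗
w4: □((p ∨ q) ∧ ¬p) is F. ✓
w5: □((p ∨ q) ∧ ¬p) is T. ✗
w6: □((p ∨ q) ∧ ¬p) is F. ✓
That's 5 of 7 worlds, so 5/7.

5/7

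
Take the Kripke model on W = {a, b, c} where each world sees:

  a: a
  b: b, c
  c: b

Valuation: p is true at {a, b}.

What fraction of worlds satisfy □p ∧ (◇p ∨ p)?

2/3

a: □p is T, ◇p ∨ p is T. ✓
b: □p is F, ◇p ∨ p is T. ✗
c: □p is T, ◇p ∨ p is T. ✓
That's 2 of 3 worlds, so 2/3.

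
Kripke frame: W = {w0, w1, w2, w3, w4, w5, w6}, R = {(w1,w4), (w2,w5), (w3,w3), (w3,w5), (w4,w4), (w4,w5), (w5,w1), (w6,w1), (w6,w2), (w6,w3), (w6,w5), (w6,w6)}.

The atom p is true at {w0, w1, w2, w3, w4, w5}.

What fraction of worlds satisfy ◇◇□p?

w0: no successors, so ◇◇□p fails. ✗
w1: successors {w4}; ◇□p there: w4:T. ✓
w2: successors {w5}; ◇□p there: w5:T. ✓
w3: successors {w3, w5}; ◇□p there: w3:T, w5:T. ✓
w4: successors {w4, w5}; ◇□p there: w4:T, w5:T. ✓
w5: successors {w1}; ◇□p there: w1:T. ✓
w6: successors {w1, w2, w3, w5, w6}; ◇□p there: w1:T, w2:T, w3:T, w5:T, w6:T. ✓
That's 6 of 7 worlds, so 6/7.

6/7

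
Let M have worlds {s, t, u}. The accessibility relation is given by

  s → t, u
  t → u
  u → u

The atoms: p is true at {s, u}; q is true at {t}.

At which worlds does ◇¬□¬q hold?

s: successors {t, u}; ¬□¬q there: t:F, u:F. ✗
t: successors {u}; ¬□¬q there: u:F. ✗
u: successors {u}; ¬□¬q there: u:F. ✗

∅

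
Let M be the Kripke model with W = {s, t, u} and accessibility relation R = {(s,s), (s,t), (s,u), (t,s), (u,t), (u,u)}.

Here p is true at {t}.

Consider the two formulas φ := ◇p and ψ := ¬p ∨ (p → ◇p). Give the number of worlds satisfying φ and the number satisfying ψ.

2 and 2

For ◇p:
s: successors {s, t, u}; p there: s:F, t:T, u:F. ✓
t: successors {s}; p there: s:F. ✗
u: successors {t, u}; p there: t:T, u:F. ✓
— 2 worlds.
For ¬p ∨ (p → ◇p):
s: ¬p is T, p → ◇p is T. ✓
t: ¬p is F, p → ◇p is F. ✗
u: ¬p is T, p → ◇p is T. ✓
— 2 worlds.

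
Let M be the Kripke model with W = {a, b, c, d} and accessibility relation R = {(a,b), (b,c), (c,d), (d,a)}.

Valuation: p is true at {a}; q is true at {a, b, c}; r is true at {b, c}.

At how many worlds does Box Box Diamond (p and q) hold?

a: successors {b}; Box Diamond (p and q) there: b:F. ✗
b: successors {c}; Box Diamond (p and q) there: c:T. ✓
c: successors {d}; Box Diamond (p and q) there: d:F. ✗
d: successors {a}; Box Diamond (p and q) there: a:F. ✗
Satisfying worlds: {b}.

1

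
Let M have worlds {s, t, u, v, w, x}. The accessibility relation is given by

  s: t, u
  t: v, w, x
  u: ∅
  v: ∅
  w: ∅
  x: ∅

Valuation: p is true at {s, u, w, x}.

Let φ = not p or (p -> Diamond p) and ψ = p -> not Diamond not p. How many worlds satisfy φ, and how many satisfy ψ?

For not p or (p -> Diamond p):
s: not p is F, p -> Diamond p is T. ✓
t: not p is T, p -> Diamond p is T. ✓
u: not p is F, p -> Diamond p is F. ✗
v: not p is T, p -> Diamond p is T. ✓
w: not p is F, p -> Diamond p is F. ✗
x: not p is F, p -> Diamond p is F. ✗
— 3 worlds.
For p -> not Diamond not p:
s: p is T, not Diamond not p is F. ✗
t: p is F, not Diamond not p is F. ✓
u: p is T, not Diamond not p is T. ✓
v: p is F, not Diamond not p is T. ✓
w: p is T, not Diamond not p is T. ✓
x: p is T, not Diamond not p is T. ✓
— 5 worlds.

3 and 5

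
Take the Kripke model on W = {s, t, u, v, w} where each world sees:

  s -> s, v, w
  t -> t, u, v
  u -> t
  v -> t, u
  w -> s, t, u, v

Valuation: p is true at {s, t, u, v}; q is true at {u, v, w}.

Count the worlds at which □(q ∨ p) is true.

5

s: successors {s, v, w}; q ∨ p there: s:T, v:T, w:T. ✓
t: successors {t, u, v}; q ∨ p there: t:T, u:T, v:T. ✓
u: successors {t}; q ∨ p there: t:T. ✓
v: successors {t, u}; q ∨ p there: t:T, u:T. ✓
w: successors {s, t, u, v}; q ∨ p there: s:T, t:T, u:T, v:T. ✓
Satisfying worlds: {s, t, u, v, w}.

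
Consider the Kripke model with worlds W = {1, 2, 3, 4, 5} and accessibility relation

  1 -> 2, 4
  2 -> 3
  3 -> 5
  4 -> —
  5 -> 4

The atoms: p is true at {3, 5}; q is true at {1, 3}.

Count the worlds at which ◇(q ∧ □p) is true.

1

1: successors {2, 4}; q ∧ □p there: 2:F, 4:F. ✗
2: successors {3}; q ∧ □p there: 3:T. ✓
3: successors {5}; q ∧ □p there: 5:F. ✗
4: no successors, so ◇(q ∧ □p) fails. ✗
5: successors {4}; q ∧ □p there: 4:F. ✗
Satisfying worlds: {2}.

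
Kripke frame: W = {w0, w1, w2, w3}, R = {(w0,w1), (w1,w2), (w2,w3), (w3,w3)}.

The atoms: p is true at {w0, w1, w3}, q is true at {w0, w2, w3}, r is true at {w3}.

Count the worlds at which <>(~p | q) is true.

w0: successors {w1}; ~p | q there: w1:F. ✗
w1: successors {w2}; ~p | q there: w2:T. ✓
w2: successors {w3}; ~p | q there: w3:T. ✓
w3: successors {w3}; ~p | q there: w3:T. ✓
Satisfying worlds: {w1, w2, w3}.

3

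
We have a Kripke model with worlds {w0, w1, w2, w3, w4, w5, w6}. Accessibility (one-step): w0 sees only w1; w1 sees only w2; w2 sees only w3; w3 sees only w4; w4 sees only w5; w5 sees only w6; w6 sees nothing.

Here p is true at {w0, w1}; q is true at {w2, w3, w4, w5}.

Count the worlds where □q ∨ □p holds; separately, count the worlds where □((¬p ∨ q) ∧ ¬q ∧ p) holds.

6 and 1

For □q ∨ □p:
w0: □q is F, □p is T. ✓
w1: □q is T, □p is F. ✓
w2: □q is T, □p is F. ✓
w3: □q is T, □p is F. ✓
w4: □q is T, □p is F. ✓
w5: □q is F, □p is F. ✗
w6: □q is T, □p is T. ✓
— 6 worlds.
For □((¬p ∨ q) ∧ ¬q ∧ p):
w0: successors {w1}; (¬p ∨ q) ∧ ¬q ∧ p there: w1:F. ✗
w1: successors {w2}; (¬p ∨ q) ∧ ¬q ∧ p there: w2:F. ✗
w2: successors {w3}; (¬p ∨ q) ∧ ¬q ∧ p there: w3:F. ✗
w3: successors {w4}; (¬p ∨ q) ∧ ¬q ∧ p there: w4:F. ✗
w4: successors {w5}; (¬p ∨ q) ∧ ¬q ∧ p there: w5:F. ✗
w5: successors {w6}; (¬p ∨ q) ∧ ¬q ∧ p there: w6:F. ✗
w6: no successors, so □((¬p ∨ q) ∧ ¬q ∧ p) holds vacuously. ✓
— 1 world.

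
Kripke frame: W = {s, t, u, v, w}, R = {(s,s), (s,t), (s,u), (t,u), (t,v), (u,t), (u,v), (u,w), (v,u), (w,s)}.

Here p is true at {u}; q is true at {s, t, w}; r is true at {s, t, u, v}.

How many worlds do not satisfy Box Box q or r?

s: Box Box q is F, r is T. ✓
t: Box Box q is F, r is T. ✓
u: Box Box q is F, r is T. ✓
v: Box Box q is F, r is T. ✓
w: Box Box q is F, r is F. ✗
Satisfying worlds: {s, t, u, v}.
So Box Box q or r fails at the other 1 world.

1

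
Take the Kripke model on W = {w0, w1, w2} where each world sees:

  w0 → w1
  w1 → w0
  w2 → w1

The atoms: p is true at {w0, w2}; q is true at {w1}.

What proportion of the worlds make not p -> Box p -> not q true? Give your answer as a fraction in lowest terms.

2/3

w0: not p is F, Box p -> not q is T. ✓
w1: not p is T, Box p -> not q is F. ✗
w2: not p is F, Box p -> not q is T. ✓
That's 2 of 3 worlds, so 2/3.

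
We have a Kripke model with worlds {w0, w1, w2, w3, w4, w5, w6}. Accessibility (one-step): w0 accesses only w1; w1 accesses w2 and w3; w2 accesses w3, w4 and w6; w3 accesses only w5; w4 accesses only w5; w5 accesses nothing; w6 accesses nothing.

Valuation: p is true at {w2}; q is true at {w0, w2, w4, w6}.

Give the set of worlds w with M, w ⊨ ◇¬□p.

{w0, w1, w2}

w0: successors {w1}; ¬□p there: w1:T. ✓
w1: successors {w2, w3}; ¬□p there: w2:T, w3:T. ✓
w2: successors {w3, w4, w6}; ¬□p there: w3:T, w4:T, w6:F. ✓
w3: successors {w5}; ¬□p there: w5:F. ✗
w4: successors {w5}; ¬□p there: w5:F. ✗
w5: no successors, so ◇¬□p fails. ✗
w6: no successors, so ◇¬□p fails. ✗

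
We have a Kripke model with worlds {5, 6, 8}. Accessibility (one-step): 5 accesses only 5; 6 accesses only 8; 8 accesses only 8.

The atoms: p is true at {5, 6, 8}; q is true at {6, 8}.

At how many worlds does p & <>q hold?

2

5: p is T, <>q is F. ✗
6: p is T, <>q is T. ✓
8: p is T, <>q is T. ✓
Satisfying worlds: {6, 8}.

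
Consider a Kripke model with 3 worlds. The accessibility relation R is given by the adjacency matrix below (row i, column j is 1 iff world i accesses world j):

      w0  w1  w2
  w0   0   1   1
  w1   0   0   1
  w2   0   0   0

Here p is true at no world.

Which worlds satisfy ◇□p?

{w0, w1}

w0: successors {w1, w2}; □p there: w1:F, w2:T. ✓
w1: successors {w2}; □p there: w2:T. ✓
w2: no successors, so ◇□p fails. ✗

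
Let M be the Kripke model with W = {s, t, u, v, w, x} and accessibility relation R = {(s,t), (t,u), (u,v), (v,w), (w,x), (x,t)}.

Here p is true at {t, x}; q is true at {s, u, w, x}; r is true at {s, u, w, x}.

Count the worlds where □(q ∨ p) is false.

1

s: successors {t}; q ∨ p there: t:T. ✓
t: successors {u}; q ∨ p there: u:T. ✓
u: successors {v}; q ∨ p there: v:F. ✗
v: successors {w}; q ∨ p there: w:T. ✓
w: successors {x}; q ∨ p there: x:T. ✓
x: successors {t}; q ∨ p there: t:T. ✓
Satisfying worlds: {s, t, v, w, x}.
So □(q ∨ p) fails at the other 1 world.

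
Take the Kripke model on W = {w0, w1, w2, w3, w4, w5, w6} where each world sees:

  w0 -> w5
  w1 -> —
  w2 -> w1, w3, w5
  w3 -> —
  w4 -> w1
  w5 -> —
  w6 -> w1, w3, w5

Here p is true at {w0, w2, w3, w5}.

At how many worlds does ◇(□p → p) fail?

w0: successors {w5}; □p → p there: w5:T. ✓
w1: no successors, so ◇(□p → p) fails. ✗
w2: successors {w1, w3, w5}; □p → p there: w1:F, w3:T, w5:T. ✓
w3: no successors, so ◇(□p → p) fails. ✗
w4: successors {w1}; □p → p there: w1:F. ✗
w5: no successors, so ◇(□p → p) fails. ✗
w6: successors {w1, w3, w5}; □p → p there: w1:F, w3:T, w5:T. ✓
Satisfying worlds: {w0, w2, w6}.
So ◇(□p → p) fails at the other 4 worlds.

4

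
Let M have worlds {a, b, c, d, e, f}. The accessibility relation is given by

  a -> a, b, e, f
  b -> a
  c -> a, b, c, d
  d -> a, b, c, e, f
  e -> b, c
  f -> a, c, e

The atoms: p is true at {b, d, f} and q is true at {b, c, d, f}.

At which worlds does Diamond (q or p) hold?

{a, c, d, e, f}

a: successors {a, b, e, f}; q or p there: a:F, b:T, e:F, f:T. ✓
b: successors {a}; q or p there: a:F. ✗
c: successors {a, b, c, d}; q or p there: a:F, b:T, c:T, d:T. ✓
d: successors {a, b, c, e, f}; q or p there: a:F, b:T, c:T, e:F, f:T. ✓
e: successors {b, c}; q or p there: b:T, c:T. ✓
f: successors {a, c, e}; q or p there: a:F, c:T, e:F. ✓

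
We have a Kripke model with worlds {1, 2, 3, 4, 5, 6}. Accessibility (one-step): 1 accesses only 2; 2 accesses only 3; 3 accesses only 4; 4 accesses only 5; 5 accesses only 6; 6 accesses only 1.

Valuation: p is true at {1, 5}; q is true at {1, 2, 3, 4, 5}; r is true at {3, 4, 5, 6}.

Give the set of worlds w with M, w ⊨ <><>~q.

1: successors {2}; <>~q there: 2:F. ✗
2: successors {3}; <>~q there: 3:F. ✗
3: successors {4}; <>~q there: 4:F. ✗
4: successors {5}; <>~q there: 5:T. ✓
5: successors {6}; <>~q there: 6:F. ✗
6: successors {1}; <>~q there: 1:F. ✗

{4}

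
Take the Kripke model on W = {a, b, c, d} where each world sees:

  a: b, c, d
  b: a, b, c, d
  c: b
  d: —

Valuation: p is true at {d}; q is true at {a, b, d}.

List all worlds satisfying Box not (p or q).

a: successors {b, c, d}; not (p or q) there: b:F, c:T, d:F. ✗
b: successors {a, b, c, d}; not (p or q) there: a:F, b:F, c:T, d:F. ✗
c: successors {b}; not (p or q) there: b:F. ✗
d: no successors, so Box not (p or q) holds vacuously. ✓

{d}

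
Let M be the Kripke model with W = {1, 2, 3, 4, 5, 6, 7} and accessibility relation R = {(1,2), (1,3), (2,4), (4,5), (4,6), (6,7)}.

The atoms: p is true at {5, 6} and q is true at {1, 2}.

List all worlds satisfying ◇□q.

{1, 4, 6}

1: successors {2, 3}; □q there: 2:F, 3:T. ✓
2: successors {4}; □q there: 4:F. ✗
3: no successors, so ◇□q fails. ✗
4: successors {5, 6}; □q there: 5:T, 6:F. ✓
5: no successors, so ◇□q fails. ✗
6: successors {7}; □q there: 7:T. ✓
7: no successors, so ◇□q fails. ✗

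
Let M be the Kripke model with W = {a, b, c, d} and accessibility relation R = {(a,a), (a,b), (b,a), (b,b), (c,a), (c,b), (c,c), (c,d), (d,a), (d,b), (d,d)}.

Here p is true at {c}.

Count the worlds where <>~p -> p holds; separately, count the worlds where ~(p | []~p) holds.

1 and 0

For <>~p -> p:
a: <>~p is T, p is F. ✗
b: <>~p is T, p is F. ✗
c: <>~p is T, p is T. ✓
d: <>~p is T, p is F. ✗
— 1 world.
For ~(p | []~p):
a: p | []~p is T. ✗
b: p | []~p is T. ✗
c: p | []~p is T. ✗
d: p | []~p is T. ✗
— 0 worlds.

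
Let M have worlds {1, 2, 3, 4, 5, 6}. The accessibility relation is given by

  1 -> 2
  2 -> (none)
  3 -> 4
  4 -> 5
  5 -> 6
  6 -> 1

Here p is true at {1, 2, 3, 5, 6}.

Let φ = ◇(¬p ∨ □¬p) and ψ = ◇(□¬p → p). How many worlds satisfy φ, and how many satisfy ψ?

2 and 5

For ◇(¬p ∨ □¬p):
1: successors {2}; ¬p ∨ □¬p there: 2:T. ✓
2: no successors, so ◇(¬p ∨ □¬p) fails. ✗
3: successors {4}; ¬p ∨ □¬p there: 4:T. ✓
4: successors {5}; ¬p ∨ □¬p there: 5:F. ✗
5: successors {6}; ¬p ∨ □¬p there: 6:F. ✗
6: successors {1}; ¬p ∨ □¬p there: 1:F. ✗
— 2 worlds.
For ◇(□¬p → p):
1: successors {2}; □¬p → p there: 2:T. ✓
2: no successors, so ◇(□¬p → p) fails. ✗
3: successors {4}; □¬p → p there: 4:T. ✓
4: successors {5}; □¬p → p there: 5:T. ✓
5: successors {6}; □¬p → p there: 6:T. ✓
6: successors {1}; □¬p → p there: 1:T. ✓
— 5 worlds.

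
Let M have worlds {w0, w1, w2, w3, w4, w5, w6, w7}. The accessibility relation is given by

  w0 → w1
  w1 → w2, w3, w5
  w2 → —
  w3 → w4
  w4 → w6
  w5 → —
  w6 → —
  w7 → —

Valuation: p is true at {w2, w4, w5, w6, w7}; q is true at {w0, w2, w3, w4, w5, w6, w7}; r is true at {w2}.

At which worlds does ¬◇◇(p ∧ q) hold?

{w2, w4, w5, w6, w7}

w0: ◇◇(p ∧ q) is T. ✗
w1: ◇◇(p ∧ q) is T. ✗
w2: ◇◇(p ∧ q) is F. ✓
w3: ◇◇(p ∧ q) is T. ✗
w4: ◇◇(p ∧ q) is F. ✓
w5: ◇◇(p ∧ q) is F. ✓
w6: ◇◇(p ∧ q) is F. ✓
w7: ◇◇(p ∧ q) is F. ✓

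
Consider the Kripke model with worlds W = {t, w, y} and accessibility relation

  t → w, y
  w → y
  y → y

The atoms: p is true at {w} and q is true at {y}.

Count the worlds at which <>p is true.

t: successors {w, y}; p there: w:T, y:F. ✓
w: successors {y}; p there: y:F. ✗
y: successors {y}; p there: y:F. ✗
Satisfying worlds: {t}.

1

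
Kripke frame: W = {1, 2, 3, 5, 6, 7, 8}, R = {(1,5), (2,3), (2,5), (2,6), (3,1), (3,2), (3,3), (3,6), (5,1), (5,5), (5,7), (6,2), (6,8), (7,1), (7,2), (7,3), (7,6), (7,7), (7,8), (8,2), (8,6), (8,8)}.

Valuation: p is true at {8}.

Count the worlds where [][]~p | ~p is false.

1: [][]~p is T, ~p is T. ✓
2: [][]~p is F, ~p is T. ✓
3: [][]~p is F, ~p is T. ✓
5: [][]~p is F, ~p is T. ✓
6: [][]~p is F, ~p is T. ✓
7: [][]~p is F, ~p is T. ✓
8: [][]~p is F, ~p is F. ✗
Satisfying worlds: {1, 2, 3, 5, 6, 7}.
So [][]~p | ~p fails at the other 1 world.

1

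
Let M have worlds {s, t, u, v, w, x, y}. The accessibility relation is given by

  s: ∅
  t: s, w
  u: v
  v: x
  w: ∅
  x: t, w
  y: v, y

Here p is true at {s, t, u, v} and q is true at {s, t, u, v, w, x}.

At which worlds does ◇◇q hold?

s: no successors, so ◇◇q fails. ✗
t: successors {s, w}; ◇q there: s:F, w:F. ✗
u: successors {v}; ◇q there: v:T. ✓
v: successors {x}; ◇q there: x:T. ✓
w: no successors, so ◇◇q fails. ✗
x: successors {t, w}; ◇q there: t:T, w:F. ✓
y: successors {v, y}; ◇q there: v:T, y:T. ✓

{u, v, x, y}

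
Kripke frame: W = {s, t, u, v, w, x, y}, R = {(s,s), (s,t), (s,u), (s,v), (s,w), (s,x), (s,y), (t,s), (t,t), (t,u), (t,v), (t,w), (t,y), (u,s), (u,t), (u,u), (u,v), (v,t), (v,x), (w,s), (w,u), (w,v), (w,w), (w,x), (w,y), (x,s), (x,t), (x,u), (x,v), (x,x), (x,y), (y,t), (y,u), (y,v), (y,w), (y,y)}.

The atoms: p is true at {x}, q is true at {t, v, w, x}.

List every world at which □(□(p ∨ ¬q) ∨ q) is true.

s: successors {s, t, u, v, w, x, y}; □(p ∨ ¬q) ∨ q there: s:F, t:T, u:F, v:T, w:T, x:T, y:F. ✗
t: successors {s, t, u, v, w, y}; □(p ∨ ¬q) ∨ q there: s:F, t:T, u:F, v:T, w:T, y:F. ✗
u: successors {s, t, u, v}; □(p ∨ ¬q) ∨ q there: s:F, t:T, u:F, v:T. ✗
v: successors {t, x}; □(p ∨ ¬q) ∨ q there: t:T, x:T. ✓
w: successors {s, u, v, w, x, y}; □(p ∨ ¬q) ∨ q there: s:F, u:F, v:T, w:T, x:T, y:F. ✗
x: successors {s, t, u, v, x, y}; □(p ∨ ¬q) ∨ q there: s:F, t:T, u:F, v:T, x:T, y:F. ✗
y: successors {t, u, v, w, y}; □(p ∨ ¬q) ∨ q there: t:T, u:F, v:T, w:T, y:F. ✗

{v}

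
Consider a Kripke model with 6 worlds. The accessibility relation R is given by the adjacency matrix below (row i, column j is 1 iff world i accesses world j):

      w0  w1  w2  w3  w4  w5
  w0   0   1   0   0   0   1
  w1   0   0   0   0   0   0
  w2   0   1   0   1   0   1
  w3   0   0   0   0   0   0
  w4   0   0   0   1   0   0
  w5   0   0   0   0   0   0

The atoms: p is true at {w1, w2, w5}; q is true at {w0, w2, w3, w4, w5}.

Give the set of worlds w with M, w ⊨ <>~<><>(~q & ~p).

w0: successors {w1, w5}; ~<><>(~q & ~p) there: w1:T, w5:T. ✓
w1: no successors, so <>~<><>(~q & ~p) fails. ✗
w2: successors {w1, w3, w5}; ~<><>(~q & ~p) there: w1:T, w3:T, w5:T. ✓
w3: no successors, so <>~<><>(~q & ~p) fails. ✗
w4: successors {w3}; ~<><>(~q & ~p) there: w3:T. ✓
w5: no successors, so <>~<><>(~q & ~p) fails. ✗

{w0, w2, w4}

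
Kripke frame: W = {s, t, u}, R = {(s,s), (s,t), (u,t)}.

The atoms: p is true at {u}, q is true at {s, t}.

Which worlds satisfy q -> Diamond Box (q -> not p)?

s: q is T, Diamond Box (q -> not p) is T. ✓
t: q is T, Diamond Box (q -> not p) is F. ✗
u: q is F, Diamond Box (q -> not p) is T. ✓

{s, u}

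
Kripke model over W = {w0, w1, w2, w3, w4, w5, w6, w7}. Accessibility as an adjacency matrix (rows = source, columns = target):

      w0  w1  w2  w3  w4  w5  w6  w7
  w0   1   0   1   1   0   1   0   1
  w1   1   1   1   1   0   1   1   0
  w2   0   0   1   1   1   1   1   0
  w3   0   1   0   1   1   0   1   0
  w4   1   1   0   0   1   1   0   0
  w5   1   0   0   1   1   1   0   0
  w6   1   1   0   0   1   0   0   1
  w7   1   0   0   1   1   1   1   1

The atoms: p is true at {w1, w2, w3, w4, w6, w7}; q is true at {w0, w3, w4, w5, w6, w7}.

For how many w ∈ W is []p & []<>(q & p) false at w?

w0: []p is F, []<>(q & p) is T. ✗
w1: []p is F, []<>(q & p) is T. ✗
w2: []p is F, []<>(q & p) is T. ✗
w3: []p is T, []<>(q & p) is T. ✓
w4: []p is F, []<>(q & p) is T. ✗
w5: []p is F, []<>(q & p) is T. ✗
w6: []p is F, []<>(q & p) is T. ✗
w7: []p is F, []<>(q & p) is T. ✗
Satisfying worlds: {w3}.
So []p & []<>(q & p) fails at the other 7 worlds.

7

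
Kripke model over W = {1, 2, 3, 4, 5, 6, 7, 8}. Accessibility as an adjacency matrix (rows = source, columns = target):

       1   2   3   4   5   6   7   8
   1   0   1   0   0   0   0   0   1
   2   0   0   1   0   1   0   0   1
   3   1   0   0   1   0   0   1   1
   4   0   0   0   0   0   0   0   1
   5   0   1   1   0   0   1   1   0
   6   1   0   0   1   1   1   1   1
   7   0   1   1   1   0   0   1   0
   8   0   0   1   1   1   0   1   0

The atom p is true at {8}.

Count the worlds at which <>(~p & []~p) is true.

6

1: successors {2, 8}; ~p & []~p there: 2:F, 8:F. ✗
2: successors {3, 5, 8}; ~p & []~p there: 3:F, 5:T, 8:F. ✓
3: successors {1, 4, 7, 8}; ~p & []~p there: 1:F, 4:F, 7:T, 8:F. ✓
4: successors {8}; ~p & []~p there: 8:F. ✗
5: successors {2, 3, 6, 7}; ~p & []~p there: 2:F, 3:F, 6:F, 7:T. ✓
6: successors {1, 4, 5, 6, 7, 8}; ~p & []~p there: 1:F, 4:F, 5:T, 6:F, 7:T, 8:F. ✓
7: successors {2, 3, 4, 7}; ~p & []~p there: 2:F, 3:F, 4:F, 7:T. ✓
8: successors {3, 4, 5, 7}; ~p & []~p there: 3:F, 4:F, 5:T, 7:T. ✓
Satisfying worlds: {2, 3, 5, 6, 7, 8}.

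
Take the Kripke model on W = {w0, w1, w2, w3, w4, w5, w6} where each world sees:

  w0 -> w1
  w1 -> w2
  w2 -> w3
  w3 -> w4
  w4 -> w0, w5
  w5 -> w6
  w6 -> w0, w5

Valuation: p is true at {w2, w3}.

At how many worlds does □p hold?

2

w0: successors {w1}; p there: w1:F. ✗
w1: successors {w2}; p there: w2:T. ✓
w2: successors {w3}; p there: w3:T. ✓
w3: successors {w4}; p there: w4:F. ✗
w4: successors {w0, w5}; p there: w0:F, w5:F. ✗
w5: successors {w6}; p there: w6:F. ✗
w6: successors {w0, w5}; p there: w0:F, w5:F. ✗
Satisfying worlds: {w1, w2}.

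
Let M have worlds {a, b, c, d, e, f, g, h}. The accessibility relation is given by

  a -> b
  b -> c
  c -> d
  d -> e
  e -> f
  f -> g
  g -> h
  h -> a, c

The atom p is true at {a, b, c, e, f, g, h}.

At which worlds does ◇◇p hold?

{a, c, d, e, f, g, h}

a: successors {b}; ◇p there: b:T. ✓
b: successors {c}; ◇p there: c:F. ✗
c: successors {d}; ◇p there: d:T. ✓
d: successors {e}; ◇p there: e:T. ✓
e: successors {f}; ◇p there: f:T. ✓
f: successors {g}; ◇p there: g:T. ✓
g: successors {h}; ◇p there: h:T. ✓
h: successors {a, c}; ◇p there: a:T, c:F. ✓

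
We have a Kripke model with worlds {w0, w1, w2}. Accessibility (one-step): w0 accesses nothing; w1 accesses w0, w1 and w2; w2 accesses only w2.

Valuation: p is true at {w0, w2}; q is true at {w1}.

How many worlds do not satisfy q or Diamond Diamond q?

w0: q is F, Diamond Diamond q is F. ✗
w1: q is T, Diamond Diamond q is T. ✓
w2: q is F, Diamond Diamond q is F. ✗
Satisfying worlds: {w1}.
So q or Diamond Diamond q fails at the other 2 worlds.

2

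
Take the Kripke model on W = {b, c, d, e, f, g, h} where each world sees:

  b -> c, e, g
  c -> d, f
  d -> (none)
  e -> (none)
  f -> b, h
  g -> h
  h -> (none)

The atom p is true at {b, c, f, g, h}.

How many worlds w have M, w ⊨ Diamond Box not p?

b: successors {c, e, g}; Box not p there: c:F, e:T, g:F. ✓
c: successors {d, f}; Box not p there: d:T, f:F. ✓
d: no successors, so Diamond Box not p fails. ✗
e: no successors, so Diamond Box not p fails. ✗
f: successors {b, h}; Box not p there: b:F, h:T. ✓
g: successors {h}; Box not p there: h:T. ✓
h: no successors, so Diamond Box not p fails. ✗
Satisfying worlds: {b, c, f, g}.

4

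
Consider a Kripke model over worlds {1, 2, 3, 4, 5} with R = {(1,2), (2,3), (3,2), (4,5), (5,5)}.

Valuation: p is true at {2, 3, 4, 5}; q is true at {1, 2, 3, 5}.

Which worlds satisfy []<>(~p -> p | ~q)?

1: successors {2}; <>(~p -> p | ~q) there: 2:T. ✓
2: successors {3}; <>(~p -> p | ~q) there: 3:T. ✓
3: successors {2}; <>(~p -> p | ~q) there: 2:T. ✓
4: successors {5}; <>(~p -> p | ~q) there: 5:T. ✓
5: successors {5}; <>(~p -> p | ~q) there: 5:T. ✓

{1, 2, 3, 4, 5}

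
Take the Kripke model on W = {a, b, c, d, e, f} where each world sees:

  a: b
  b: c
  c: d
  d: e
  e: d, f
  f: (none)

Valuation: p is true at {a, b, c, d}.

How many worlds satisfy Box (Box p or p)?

a: successors {b}; Box p or p there: b:T. ✓
b: successors {c}; Box p or p there: c:T. ✓
c: successors {d}; Box p or p there: d:T. ✓
d: successors {e}; Box p or p there: e:F. ✗
e: successors {d, f}; Box p or p there: d:T, f:T. ✓
f: no successors, so Box (Box p or p) holds vacuously. ✓
Satisfying worlds: {a, b, c, e, f}.

5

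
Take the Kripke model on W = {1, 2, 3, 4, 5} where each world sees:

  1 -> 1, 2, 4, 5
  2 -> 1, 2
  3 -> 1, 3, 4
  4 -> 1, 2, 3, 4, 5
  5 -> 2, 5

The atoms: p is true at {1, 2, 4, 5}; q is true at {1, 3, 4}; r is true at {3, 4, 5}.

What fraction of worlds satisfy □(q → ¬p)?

1: successors {1, 2, 4, 5}; q → ¬p there: 1:F, 2:T, 4:F, 5:T. ✗
2: successors {1, 2}; q → ¬p there: 1:F, 2:T. ✗
3: successors {1, 3, 4}; q → ¬p there: 1:F, 3:T, 4:F. ✗
4: successors {1, 2, 3, 4, 5}; q → ¬p there: 1:F, 2:T, 3:T, 4:F, 5:T. ✗
5: successors {2, 5}; q → ¬p there: 2:T, 5:T. ✓
That's 1 of 5 worlds, so 1/5.

1/5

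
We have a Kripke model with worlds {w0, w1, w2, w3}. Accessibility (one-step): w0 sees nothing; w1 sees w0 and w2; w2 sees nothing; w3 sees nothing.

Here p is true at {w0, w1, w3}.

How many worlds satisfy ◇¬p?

1

w0: no successors, so ◇¬p fails. ✗
w1: successors {w0, w2}; ¬p there: w0:F, w2:T. ✓
w2: no successors, so ◇¬p fails. ✗
w3: no successors, so ◇¬p fails. ✗
Satisfying worlds: {w1}.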